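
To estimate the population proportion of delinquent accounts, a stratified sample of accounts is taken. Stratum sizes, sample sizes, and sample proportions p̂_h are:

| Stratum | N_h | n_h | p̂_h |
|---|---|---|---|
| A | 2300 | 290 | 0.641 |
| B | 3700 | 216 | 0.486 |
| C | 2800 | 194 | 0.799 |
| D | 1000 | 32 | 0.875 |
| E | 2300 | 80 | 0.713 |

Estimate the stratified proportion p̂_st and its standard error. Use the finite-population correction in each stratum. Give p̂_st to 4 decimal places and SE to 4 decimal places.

N = 12100; stratum weights W_h = N_h/N.
p̂_st = Σ W_h p̂_h = (2300·0.641 + 3700·0.486 + 2800·0.799 + 1000·0.875 + 2300·0.713)/12100 = 0.66319
V̂(p̂_st) = Σ W_h² (1 − n_h/N_h) p̂_h(1−p̂_h)/(n_h−1):
  stratum A: (2300/12100)²·(1 − 290/2300)·0.641·0.359/289 = 2.51425e-05
  stratum B: (3700/12100)²·(1 − 216/3700)·0.486·0.514/215 = 0.000102299
  stratum C: (2800/12100)²·(1 − 194/2800)·0.799·0.201/193 = 4.14713e-05
  stratum D: (1000/12100)²·(1 − 32/1000)·0.875·0.125/31 = 2.33271e-05
  stratum E: (2300/12100)²·(1 − 80/2300)·0.713·0.287/79 = 9.03347e-05
V̂(p̂_st) = 0.000282574; SE = √V̂ = 0.0168099

p̂_st ≈ 0.6632, SE ≈ 0.0168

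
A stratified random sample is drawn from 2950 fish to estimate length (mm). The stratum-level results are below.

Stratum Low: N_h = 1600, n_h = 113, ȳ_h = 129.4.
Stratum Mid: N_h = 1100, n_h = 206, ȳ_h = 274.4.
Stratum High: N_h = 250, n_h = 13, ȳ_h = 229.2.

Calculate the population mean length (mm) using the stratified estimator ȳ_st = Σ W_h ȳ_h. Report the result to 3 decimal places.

ȳ_st ≈ 191.925

N = Σ N_h = 2950. Stratum weights W_h = N_h/N.
ȳ_st = (1600·129.4 + 1100·274.4 + 250·229.2) / 2950 = 191.92542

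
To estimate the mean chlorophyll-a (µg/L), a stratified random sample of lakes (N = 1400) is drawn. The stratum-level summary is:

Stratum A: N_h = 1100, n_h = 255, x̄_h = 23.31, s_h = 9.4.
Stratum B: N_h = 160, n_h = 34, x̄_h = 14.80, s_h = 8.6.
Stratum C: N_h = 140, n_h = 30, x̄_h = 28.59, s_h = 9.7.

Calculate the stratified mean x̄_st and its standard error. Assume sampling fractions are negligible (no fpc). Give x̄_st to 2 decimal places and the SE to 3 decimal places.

x̄_st = Σ W_h x̄_h = (1100·23.31 + 160·14.80 + 140·28.59)/1400 = 22.86543
V̂(x̄_st) = Σ W_h² s_h²/n_h, with W_h = N_h/N and N = 1400:
  stratum A: (1100/1400)²·9.4²/255 = 0.213917
  stratum B: (160/1400)²·8.6²/34 = 0.028412
  stratum C: (140/1400)²·9.7²/30 = 0.0313633
V̂(x̄_st) = 0.273692
SE(x̄_st) = √0.273692 = 0.523156

x̄_st ≈ 22.87, SE ≈ 0.523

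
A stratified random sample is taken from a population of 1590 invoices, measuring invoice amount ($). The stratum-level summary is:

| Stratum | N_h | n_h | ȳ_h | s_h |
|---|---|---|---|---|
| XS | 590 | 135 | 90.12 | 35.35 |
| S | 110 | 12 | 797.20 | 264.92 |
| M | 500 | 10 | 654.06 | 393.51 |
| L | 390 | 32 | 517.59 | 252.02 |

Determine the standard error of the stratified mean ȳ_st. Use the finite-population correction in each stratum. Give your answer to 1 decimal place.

SE(ȳ_st) ≈ 40.4

V̂(ȳ_st) = Σ W_h² (1 − n_h/N_h) s_h²/n_h, with W_h = N_h/N and N = 1590:
  stratum XS: (590/1590)²·(1 − 135/590)·35.35²/135 = 0.982911
  stratum S: (110/1590)²·(1 − 12/110)·264.92²/12 = 24.9386
  stratum M: (500/1590)²·(1 − 10/500)·393.51²/10 = 1500.66
  stratum L: (390/1590)²·(1 − 32/390)·252.02²/32 = 109.616
V̂(ȳ_st) = 1636.2
SE(ȳ_st) = √1636.2 = 40.45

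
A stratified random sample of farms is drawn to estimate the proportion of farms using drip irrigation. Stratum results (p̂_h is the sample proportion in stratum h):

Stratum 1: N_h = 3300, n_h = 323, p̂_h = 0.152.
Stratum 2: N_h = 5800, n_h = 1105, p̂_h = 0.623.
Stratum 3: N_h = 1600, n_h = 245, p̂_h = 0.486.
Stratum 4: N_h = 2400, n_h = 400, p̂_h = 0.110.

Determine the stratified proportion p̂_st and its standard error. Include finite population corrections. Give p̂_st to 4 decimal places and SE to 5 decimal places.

N = 13100; stratum weights W_h = N_h/N.
p̂_st = Σ W_h p̂_h = (3300·0.152 + 5800·0.623 + 1600·0.486 + 2400·0.110)/13100 = 0.39363
V̂(p̂_st) = Σ W_h² (1 − n_h/N_h) p̂_h(1−p̂_h)/(n_h−1):
  stratum 1: (3300/13100)²·(1 − 323/3300)·0.152·0.848/322 = 2.29157e-05
  stratum 2: (5800/13100)²·(1 − 1105/5800)·0.623·0.377/1104 = 3.37584e-05
  stratum 3: (1600/13100)²·(1 − 245/1600)·0.486·0.514/244 = 1.29338e-05
  stratum 4: (2400/13100)²·(1 − 400/2400)·0.110·0.890/399 = 6.86291e-06
V̂(p̂_st) = 7.64708e-05; SE = √V̂ = 0.00874476

p̂_st ≈ 0.3936, SE ≈ 0.00874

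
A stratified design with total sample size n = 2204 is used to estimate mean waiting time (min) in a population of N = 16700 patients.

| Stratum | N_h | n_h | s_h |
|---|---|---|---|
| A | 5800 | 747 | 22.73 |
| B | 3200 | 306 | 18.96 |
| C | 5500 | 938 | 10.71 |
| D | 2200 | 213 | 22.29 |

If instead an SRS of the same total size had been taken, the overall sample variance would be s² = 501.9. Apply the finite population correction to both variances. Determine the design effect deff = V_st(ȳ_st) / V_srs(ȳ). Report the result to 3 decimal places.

deff ≈ 0.806

V̂(ȳ_st) = Σ W_h² (1 − n_h/N_h) s_h²/n_h, with W_h = N_h/N and N = 16700:
  stratum A: (5800/16700)²·(1 − 747/5800)·22.73²/747 = 0.0726813
  stratum B: (3200/16700)²·(1 − 306/3200)·18.96²/306 = 0.0390095
  stratum C: (5500/16700)²·(1 − 938/5500)·10.71²/938 = 0.0110017
  stratum D: (2200/16700)²·(1 − 213/2200)·22.29²/213 = 0.0365618
V_st = 0.159254
V_srs = (1 − 2204/16700)·501.9/2204 = 0.197668
deff = V_st / V_srs = 0.159254/0.197668 = 0.8057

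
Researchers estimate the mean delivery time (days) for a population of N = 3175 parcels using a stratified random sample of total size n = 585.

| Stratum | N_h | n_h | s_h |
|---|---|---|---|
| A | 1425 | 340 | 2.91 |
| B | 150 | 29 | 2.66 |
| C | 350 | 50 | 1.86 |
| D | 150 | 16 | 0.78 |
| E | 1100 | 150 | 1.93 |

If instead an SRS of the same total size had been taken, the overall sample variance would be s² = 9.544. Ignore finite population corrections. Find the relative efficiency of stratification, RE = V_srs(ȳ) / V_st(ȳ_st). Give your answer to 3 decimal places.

V̂(ȳ_st) = Σ W_h² s_h²/n_h, with W_h = N_h/N and N = 3175:
  stratum A: (1425/3175)²·2.91²/340 = 0.00501706
  stratum B: (150/3175)²·2.66²/29 = 0.000544578
  stratum C: (350/3175)²·1.86²/50 = 0.000840823
  stratum D: (150/3175)²·0.78²/16 = 8.4872e-05
  stratum E: (1100/3175)²·1.93²/150 = 0.00298072
V_st = 0.00946805
V_srs = s²/n = 9.544/585 = 0.0163145
Relative efficiency = V_srs / V_st = 0.0163145/0.00946805 = 1.7231

RE ≈ 1.723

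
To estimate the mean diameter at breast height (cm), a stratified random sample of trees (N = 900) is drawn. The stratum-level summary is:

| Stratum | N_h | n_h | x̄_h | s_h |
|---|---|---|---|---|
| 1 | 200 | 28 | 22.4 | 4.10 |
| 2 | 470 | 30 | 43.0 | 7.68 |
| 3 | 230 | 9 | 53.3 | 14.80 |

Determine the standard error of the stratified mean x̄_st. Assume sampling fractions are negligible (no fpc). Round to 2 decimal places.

SE(x̄_st) ≈ 1.47

V̂(x̄_st) = Σ W_h² s_h²/n_h, with W_h = N_h/N and N = 900:
  stratum 1: (200/900)²·4.10²/28 = 0.0296473
  stratum 2: (470/900)²·7.68²/30 = 0.536182
  stratum 3: (230/900)²·14.80²/9 = 1.58947
V̂(x̄_st) = 2.1553
SE(x̄_st) = √2.1553 = 1.46809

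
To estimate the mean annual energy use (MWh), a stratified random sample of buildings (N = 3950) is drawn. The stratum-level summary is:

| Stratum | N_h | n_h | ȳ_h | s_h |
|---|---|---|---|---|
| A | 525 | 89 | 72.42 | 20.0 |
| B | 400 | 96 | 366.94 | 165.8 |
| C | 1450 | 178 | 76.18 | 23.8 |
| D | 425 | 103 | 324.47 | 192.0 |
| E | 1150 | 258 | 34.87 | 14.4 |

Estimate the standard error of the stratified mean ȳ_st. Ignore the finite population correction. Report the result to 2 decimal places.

SE(ȳ_st) ≈ 2.77

V̂(ȳ_st) = Σ W_h² s_h²/n_h, with W_h = N_h/N and N = 3950:
  stratum A: (525/3950)²·20.0²/89 = 0.0793952
  stratum B: (400/3950)²·165.8²/96 = 2.93646
  stratum C: (1450/3950)²·23.8²/178 = 0.428821
  stratum D: (425/3950)²·192.0²/103 = 4.14332
  stratum E: (1150/3950)²·14.4²/258 = 0.068125
V̂(ȳ_st) = 7.65612
SE(ȳ_st) = √7.65612 = 2.76697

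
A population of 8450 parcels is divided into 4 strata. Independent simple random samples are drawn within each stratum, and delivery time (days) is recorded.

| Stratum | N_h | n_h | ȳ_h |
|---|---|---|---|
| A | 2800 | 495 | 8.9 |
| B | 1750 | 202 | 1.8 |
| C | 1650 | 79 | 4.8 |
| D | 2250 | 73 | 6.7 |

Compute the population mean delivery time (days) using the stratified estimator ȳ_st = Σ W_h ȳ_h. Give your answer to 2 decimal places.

N = Σ N_h = 8450. Stratum weights W_h = N_h/N.
ȳ_st = (2800·8.9 + 1750·1.8 + 1650·4.8 + 2250·6.7) / 8450 = 6.0432

ȳ_st ≈ 6.04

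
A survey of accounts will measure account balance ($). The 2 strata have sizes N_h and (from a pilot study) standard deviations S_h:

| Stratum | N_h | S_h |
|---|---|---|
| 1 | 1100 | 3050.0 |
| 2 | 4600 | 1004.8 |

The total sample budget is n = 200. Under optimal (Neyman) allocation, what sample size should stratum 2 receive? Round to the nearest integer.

116

Neyman allocation: n_h = n · N_h S_h / Σ N_i S_i, with n = 200.
  stratum 1: N_h·S_h = 1100·3050.0 = 3355000.00
  stratum 2: N_h·S_h = 4600·1004.8 = 4622080.00
Σ N_h S_h = 7977080.00
n for stratum 2 = 200·4622080.00/7977080.00 = 115.884 → 116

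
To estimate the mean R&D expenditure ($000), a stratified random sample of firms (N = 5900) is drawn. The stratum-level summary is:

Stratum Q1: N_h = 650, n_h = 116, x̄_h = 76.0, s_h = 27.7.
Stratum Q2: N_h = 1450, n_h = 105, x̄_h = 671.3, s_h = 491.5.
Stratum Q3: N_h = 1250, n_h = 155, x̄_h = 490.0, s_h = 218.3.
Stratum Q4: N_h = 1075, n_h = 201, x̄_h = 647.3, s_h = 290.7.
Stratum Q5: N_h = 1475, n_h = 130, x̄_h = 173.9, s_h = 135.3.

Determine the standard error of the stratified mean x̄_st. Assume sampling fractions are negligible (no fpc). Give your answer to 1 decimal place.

SE(x̄_st) ≈ 13.3

V̂(x̄_st) = Σ W_h² s_h²/n_h, with W_h = N_h/N and N = 5900:
  stratum Q1: (650/5900)²·27.7²/116 = 0.0802831
  stratum Q2: (1450/5900)²·491.5²/105 = 138.96
  stratum Q3: (1250/5900)²·218.3²/155 = 13.8004
  stratum Q4: (1075/5900)²·290.7²/201 = 13.9575
  stratum Q5: (1475/5900)²·135.3²/130 = 8.801
V̂(x̄_st) = 175.599
SE(x̄_st) = √175.599 = 13.2514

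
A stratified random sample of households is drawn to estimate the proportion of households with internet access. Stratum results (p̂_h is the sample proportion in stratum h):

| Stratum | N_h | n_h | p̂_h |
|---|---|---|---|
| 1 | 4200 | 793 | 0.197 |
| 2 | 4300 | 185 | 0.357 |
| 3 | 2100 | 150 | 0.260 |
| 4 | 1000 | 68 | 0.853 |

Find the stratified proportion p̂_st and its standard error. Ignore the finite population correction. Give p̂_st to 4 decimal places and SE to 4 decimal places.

p̂_st ≈ 0.3243, SE ≈ 0.0159

N = 11600; stratum weights W_h = N_h/N.
p̂_st = Σ W_h p̂_h = (4200·0.197 + 4300·0.357 + 2100·0.260 + 1000·0.853)/11600 = 0.32427
V̂(p̂_st) = Σ W_h² p̂_h(1−p̂_h)/(n_h−1):
  stratum 1: (4200/11600)²·0.197·0.803/792 = 2.61842e-05
  stratum 2: (4300/11600)²·0.357·0.643/184 = 0.000171428
  stratum 3: (2100/11600)²·0.260·0.740/149 = 4.23196e-05
  stratum 4: (1000/11600)²·0.853·0.147/67 = 1.39083e-05
V̂(p̂_st) = 0.00025384; SE = √V̂ = 0.0159324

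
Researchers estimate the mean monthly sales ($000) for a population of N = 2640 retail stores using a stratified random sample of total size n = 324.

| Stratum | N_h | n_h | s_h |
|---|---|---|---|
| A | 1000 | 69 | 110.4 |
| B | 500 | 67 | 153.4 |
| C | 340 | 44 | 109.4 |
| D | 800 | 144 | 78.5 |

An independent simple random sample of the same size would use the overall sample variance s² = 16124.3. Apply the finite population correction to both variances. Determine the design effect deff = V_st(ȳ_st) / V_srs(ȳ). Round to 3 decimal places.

deff ≈ 0.954

V̂(ȳ_st) = Σ W_h² (1 − n_h/N_h) s_h²/n_h, with W_h = N_h/N and N = 2640:
  stratum A: (1000/2640)²·(1 − 69/1000)·110.4²/69 = 23.5956
  stratum B: (500/2640)²·(1 − 67/500)·153.4²/67 = 10.91
  stratum C: (340/2640)²·(1 − 44/340)·109.4²/44 = 3.92776
  stratum D: (800/2640)²·(1 − 144/800)·78.5²/144 = 3.22228
V_st = 41.6557
V_srs = (1 − 324/2640)·16124.3/324 = 43.6587
deff = V_st / V_srs = 41.6557/43.6587 = 0.9541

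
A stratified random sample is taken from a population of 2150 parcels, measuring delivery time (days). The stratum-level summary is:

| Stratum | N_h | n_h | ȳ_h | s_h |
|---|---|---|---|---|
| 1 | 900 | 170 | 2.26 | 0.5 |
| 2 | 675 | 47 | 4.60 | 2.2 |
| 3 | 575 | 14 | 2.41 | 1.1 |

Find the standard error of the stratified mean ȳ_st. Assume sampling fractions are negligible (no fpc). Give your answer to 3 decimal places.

V̂(ȳ_st) = Σ W_h² s_h²/n_h, with W_h = N_h/N and N = 2150:
  stratum 1: (900/2150)²·0.5²/170 = 0.000257691
  stratum 2: (675/2150)²·2.2²/47 = 0.0101503
  stratum 3: (575/2150)²·1.1²/14 = 0.00618182
V̂(ȳ_st) = 0.0165898
SE(ȳ_st) = √0.0165898 = 0.128801

SE(ȳ_st) ≈ 0.129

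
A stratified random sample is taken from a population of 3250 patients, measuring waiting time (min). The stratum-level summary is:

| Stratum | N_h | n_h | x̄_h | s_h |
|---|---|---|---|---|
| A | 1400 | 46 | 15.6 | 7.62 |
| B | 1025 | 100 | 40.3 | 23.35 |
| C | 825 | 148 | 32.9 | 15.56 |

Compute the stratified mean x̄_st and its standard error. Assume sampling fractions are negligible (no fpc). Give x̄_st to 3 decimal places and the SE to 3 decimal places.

x̄_st ≈ 27.782, SE ≈ 0.939

x̄_st = Σ W_h x̄_h = (1400·15.6 + 1025·40.3 + 825·32.9)/3250 = 27.78154
V̂(x̄_st) = Σ W_h² s_h²/n_h, with W_h = N_h/N and N = 3250:
  stratum A: (1400/3250)²·7.62²/46 = 0.234229
  stratum B: (1025/3250)²·23.35²/100 = 0.542319
  stratum C: (825/3250)²·15.56²/148 = 0.105414
V̂(x̄_st) = 0.881962
SE(x̄_st) = √0.881962 = 0.939129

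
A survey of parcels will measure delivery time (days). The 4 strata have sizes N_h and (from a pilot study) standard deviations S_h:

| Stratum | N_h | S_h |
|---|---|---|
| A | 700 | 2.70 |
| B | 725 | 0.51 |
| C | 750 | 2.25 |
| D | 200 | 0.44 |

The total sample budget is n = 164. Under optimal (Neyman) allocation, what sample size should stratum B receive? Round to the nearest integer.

Neyman allocation: n_h = n · N_h S_h / Σ N_i S_i, with n = 164.
  stratum A: N_h·S_h = 700·2.70 = 1890.00
  stratum B: N_h·S_h = 725·0.51 = 369.75
  stratum C: N_h·S_h = 750·2.25 = 1687.50
  stratum D: N_h·S_h = 200·0.44 = 88.00
Σ N_h S_h = 4035.25
n for stratum B = 164·369.75/4035.25 = 15.027 → 15

15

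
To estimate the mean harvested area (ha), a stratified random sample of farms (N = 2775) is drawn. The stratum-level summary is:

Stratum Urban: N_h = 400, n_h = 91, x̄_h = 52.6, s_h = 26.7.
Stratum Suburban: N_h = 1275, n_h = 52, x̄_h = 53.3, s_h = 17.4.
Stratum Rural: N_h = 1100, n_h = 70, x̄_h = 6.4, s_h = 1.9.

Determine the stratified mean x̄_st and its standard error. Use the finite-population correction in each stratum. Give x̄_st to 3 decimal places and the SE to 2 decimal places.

x̄_st = Σ W_h x̄_h = (400·52.6 + 1275·53.3 + 1100·6.4)/2775 = 34.60811
V̂(x̄_st) = Σ W_h² (1 − n_h/N_h) s_h²/n_h, with W_h = N_h/N and N = 2775:
  stratum Urban: (400/2775)²·(1 − 91/400)·26.7²/91 = 0.12574
  stratum Suburban: (1275/2775)²·(1 − 52/1275)·17.4²/52 = 1.17898
  stratum Rural: (1100/2775)²·(1 − 70/1100)·1.9²/70 = 0.00758775
V̂(x̄_st) = 1.31231
SE(x̄_st) = √1.31231 = 1.14556

x̄_st ≈ 34.608, SE ≈ 1.15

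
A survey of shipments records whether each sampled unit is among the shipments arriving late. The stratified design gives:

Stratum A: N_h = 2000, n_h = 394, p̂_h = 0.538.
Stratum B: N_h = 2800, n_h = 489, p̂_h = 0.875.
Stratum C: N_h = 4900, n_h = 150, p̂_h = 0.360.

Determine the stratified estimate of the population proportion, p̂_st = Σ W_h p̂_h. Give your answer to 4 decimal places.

p̂_st ≈ 0.5454

N = 9700; stratum weights W_h = N_h/N.
p̂_st = Σ W_h p̂_h = (2000·0.538 + 2800·0.875 + 4900·0.360)/9700 = 0.54536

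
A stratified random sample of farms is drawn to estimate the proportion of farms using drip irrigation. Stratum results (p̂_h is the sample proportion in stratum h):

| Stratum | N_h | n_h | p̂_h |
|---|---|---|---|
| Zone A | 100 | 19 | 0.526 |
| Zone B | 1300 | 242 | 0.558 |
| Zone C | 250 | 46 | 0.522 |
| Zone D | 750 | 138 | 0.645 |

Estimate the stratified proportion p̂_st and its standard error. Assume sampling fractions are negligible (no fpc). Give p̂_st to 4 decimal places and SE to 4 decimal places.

p̂_st ≈ 0.5801, SE ≈ 0.0234

N = 2400; stratum weights W_h = N_h/N.
p̂_st = Σ W_h p̂_h = (100·0.526 + 1300·0.558 + 250·0.522 + 750·0.645)/2400 = 0.58010
V̂(p̂_st) = Σ W_h² p̂_h(1−p̂_h)/(n_h−1):
  stratum Zone A: (100/2400)²·0.526·0.474/18 = 2.40475e-05
  stratum Zone B: (1300/2400)²·0.558·0.442/241 = 0.000300264
  stratum Zone C: (250/2400)²·0.522·0.478/45 = 6.01649e-05
  stratum Zone D: (750/2400)²·0.645·0.355/137 = 0.000163218
V̂(p̂_st) = 0.000547694; SE = √V̂ = 0.0234029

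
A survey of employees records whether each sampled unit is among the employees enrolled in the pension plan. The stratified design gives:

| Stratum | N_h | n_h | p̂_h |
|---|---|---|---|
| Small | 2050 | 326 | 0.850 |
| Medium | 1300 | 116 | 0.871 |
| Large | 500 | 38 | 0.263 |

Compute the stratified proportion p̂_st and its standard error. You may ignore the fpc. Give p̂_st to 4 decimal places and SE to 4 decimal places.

p̂_st ≈ 0.7809, SE ≈ 0.0176

N = 3850; stratum weights W_h = N_h/N.
p̂_st = Σ W_h p̂_h = (2050·0.850 + 1300·0.871 + 500·0.263)/3850 = 0.78086
V̂(p̂_st) = Σ W_h² p̂_h(1−p̂_h)/(n_h−1):
  stratum Small: (2050/3850)²·0.850·0.150/325 = 0.000111228
  stratum Medium: (1300/3850)²·0.871·0.129/115 = 0.000111397
  stratum Large: (500/3850)²·0.263·0.737/37 = 8.83568e-05
V̂(p̂_st) = 0.000310982; SE = √V̂ = 0.0176347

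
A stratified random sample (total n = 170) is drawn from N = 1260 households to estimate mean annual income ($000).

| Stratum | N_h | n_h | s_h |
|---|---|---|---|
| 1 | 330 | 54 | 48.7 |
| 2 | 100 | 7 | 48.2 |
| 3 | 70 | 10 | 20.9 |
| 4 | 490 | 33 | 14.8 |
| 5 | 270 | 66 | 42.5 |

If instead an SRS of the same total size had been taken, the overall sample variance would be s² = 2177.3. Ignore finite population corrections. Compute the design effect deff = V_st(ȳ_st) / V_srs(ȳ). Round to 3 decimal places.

deff ≈ 0.585

V̂(ȳ_st) = Σ W_h² s_h²/n_h, with W_h = N_h/N and N = 1260:
  stratum 1: (330/1260)²·48.7²/54 = 3.01267
  stratum 2: (100/1260)²·48.2²/7 = 2.09052
  stratum 3: (70/1260)²·20.9²/10 = 0.134818
  stratum 4: (490/1260)²·14.8²/33 = 1.00383
  stratum 5: (270/1260)²·42.5²/66 = 1.25667
V_st = 7.4985
V_srs = s²/n = 2177.3/170 = 12.8076
deff = V_st / V_srs = 7.4985/12.8076 = 0.5855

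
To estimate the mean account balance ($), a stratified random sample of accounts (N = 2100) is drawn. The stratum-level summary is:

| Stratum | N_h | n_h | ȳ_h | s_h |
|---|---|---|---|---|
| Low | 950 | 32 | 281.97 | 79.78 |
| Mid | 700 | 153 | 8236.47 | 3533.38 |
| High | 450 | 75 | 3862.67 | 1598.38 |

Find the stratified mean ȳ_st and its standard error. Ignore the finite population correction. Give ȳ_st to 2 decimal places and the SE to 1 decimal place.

ȳ_st ≈ 3700.76, SE ≈ 103.3

ȳ_st = Σ W_h ȳ_h = (950·281.97 + 700·8236.47 + 450·3862.67)/2100 = 3700.76286
V̂(ȳ_st) = Σ W_h² s_h²/n_h, with W_h = N_h/N and N = 2100:
  stratum Low: (950/2100)²·79.78²/32 = 40.7049
  stratum Mid: (700/2100)²·3533.38²/153 = 9066.65
  stratum High: (450/2100)²·1598.38²/75 = 1564.17
V̂(ȳ_st) = 10671.5
SE(ȳ_st) = √10671.5 = 103.303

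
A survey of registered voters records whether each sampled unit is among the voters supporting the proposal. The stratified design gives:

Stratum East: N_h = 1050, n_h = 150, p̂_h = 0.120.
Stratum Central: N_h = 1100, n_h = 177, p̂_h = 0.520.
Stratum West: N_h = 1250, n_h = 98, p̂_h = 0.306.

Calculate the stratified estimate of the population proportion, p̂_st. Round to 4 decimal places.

N = 3400; stratum weights W_h = N_h/N.
p̂_st = Σ W_h p̂_h = (1050·0.120 + 1100·0.520 + 1250·0.306)/3400 = 0.31779

p̂_st ≈ 0.3178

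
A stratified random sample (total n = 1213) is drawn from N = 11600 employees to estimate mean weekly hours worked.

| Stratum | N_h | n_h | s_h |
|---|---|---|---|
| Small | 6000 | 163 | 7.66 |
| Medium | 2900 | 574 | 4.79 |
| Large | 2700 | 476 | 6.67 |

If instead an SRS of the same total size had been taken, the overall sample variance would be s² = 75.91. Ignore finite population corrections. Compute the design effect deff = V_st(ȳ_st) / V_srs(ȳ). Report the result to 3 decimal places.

deff ≈ 1.660

V̂(ȳ_st) = Σ W_h² s_h²/n_h, with W_h = N_h/N and N = 11600:
  stratum Small: (6000/11600)²·7.66²/163 = 0.0963067
  stratum Medium: (2900/11600)²·4.79²/574 = 0.00249827
  stratum Large: (2700/11600)²·6.67²/476 = 0.00506356
V_st = 0.103869
V_srs = s²/n = 75.91/1213 = 0.0625804
deff = V_st / V_srs = 0.103869/0.0625804 = 1.6598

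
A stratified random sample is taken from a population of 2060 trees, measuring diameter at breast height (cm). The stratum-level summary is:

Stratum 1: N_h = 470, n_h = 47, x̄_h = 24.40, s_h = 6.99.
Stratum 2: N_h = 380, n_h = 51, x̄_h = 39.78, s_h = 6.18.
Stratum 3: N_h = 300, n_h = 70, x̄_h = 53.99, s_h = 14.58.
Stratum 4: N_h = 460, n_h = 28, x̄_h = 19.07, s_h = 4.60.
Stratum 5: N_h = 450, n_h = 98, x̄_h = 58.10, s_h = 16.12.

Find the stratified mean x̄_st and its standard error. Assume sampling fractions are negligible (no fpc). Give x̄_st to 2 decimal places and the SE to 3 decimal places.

x̄_st = Σ W_h x̄_h = (470·24.40 + 380·39.78 + 300·53.99 + 460·19.07 + 450·58.10)/2060 = 37.71777
V̂(x̄_st) = Σ W_h² s_h²/n_h, with W_h = N_h/N and N = 2060:
  stratum 1: (470/2060)²·6.99²/47 = 0.054115
  stratum 2: (380/2060)²·6.18²/51 = 0.0254824
  stratum 3: (300/2060)²·14.58²/70 = 0.0644058
  stratum 4: (460/2060)²·4.60²/28 = 0.0376824
  stratum 5: (450/2060)²·16.12²/98 = 0.12653
V̂(x̄_st) = 0.308216
SE(x̄_st) = √0.308216 = 0.555172

x̄_st ≈ 37.72, SE ≈ 0.555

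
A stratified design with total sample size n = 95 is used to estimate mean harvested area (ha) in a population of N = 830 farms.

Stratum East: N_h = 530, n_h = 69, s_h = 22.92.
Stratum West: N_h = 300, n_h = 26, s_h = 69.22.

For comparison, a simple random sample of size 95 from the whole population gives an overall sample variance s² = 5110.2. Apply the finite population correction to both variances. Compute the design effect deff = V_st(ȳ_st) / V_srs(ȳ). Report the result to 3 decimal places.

deff ≈ 0.518

V̂(ȳ_st) = Σ W_h² (1 − n_h/N_h) s_h²/n_h, with W_h = N_h/N and N = 830:
  stratum East: (530/830)²·(1 − 69/530)·22.92²/69 = 2.70023
  stratum West: (300/830)²·(1 − 26/300)·69.22²/26 = 21.989
V_st = 24.6892
V_srs = (1 − 95/830)·5110.2/95 = 47.6347
deff = V_st / V_srs = 24.6892/47.6347 = 0.5183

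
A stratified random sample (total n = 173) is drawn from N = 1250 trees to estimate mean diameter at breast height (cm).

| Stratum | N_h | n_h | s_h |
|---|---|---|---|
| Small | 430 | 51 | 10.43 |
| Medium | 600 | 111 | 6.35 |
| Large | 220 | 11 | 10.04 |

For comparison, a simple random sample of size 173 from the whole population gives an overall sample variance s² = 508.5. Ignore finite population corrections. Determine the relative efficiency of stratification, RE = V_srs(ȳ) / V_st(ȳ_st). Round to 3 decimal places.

V̂(ȳ_st) = Σ W_h² s_h²/n_h, with W_h = N_h/N and N = 1250:
  stratum Small: (430/1250)²·10.43²/51 = 0.252415
  stratum Medium: (600/1250)²·6.35²/111 = 0.0836964
  stratum Large: (220/1250)²·10.04²/11 = 0.283857
V_st = 0.619969
V_srs = s²/n = 508.5/173 = 2.93931
Relative efficiency = V_srs / V_st = 2.93931/0.619969 = 4.7411

RE ≈ 4.741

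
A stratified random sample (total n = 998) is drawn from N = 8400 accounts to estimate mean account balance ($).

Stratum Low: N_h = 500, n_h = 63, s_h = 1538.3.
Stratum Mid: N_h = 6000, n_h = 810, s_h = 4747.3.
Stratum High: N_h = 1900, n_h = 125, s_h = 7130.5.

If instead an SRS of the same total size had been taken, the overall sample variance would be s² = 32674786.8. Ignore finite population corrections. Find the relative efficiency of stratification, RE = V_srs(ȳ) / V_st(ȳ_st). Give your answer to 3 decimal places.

V̂(ȳ_st) = Σ W_h² s_h²/n_h, with W_h = N_h/N and N = 8400:
  stratum Low: (500/8400)²·1538.3²/63 = 133.083
  stratum Mid: (6000/8400)²·4747.3²/810 = 14195.6
  stratum High: (1900/8400)²·7130.5²/125 = 20810.3
V_st = 35138.9
V_srs = s²/n = 32674786.8/998 = 32740.3
Relative efficiency = V_srs / V_st = 32740.3/35138.9 = 0.9317

RE ≈ 0.932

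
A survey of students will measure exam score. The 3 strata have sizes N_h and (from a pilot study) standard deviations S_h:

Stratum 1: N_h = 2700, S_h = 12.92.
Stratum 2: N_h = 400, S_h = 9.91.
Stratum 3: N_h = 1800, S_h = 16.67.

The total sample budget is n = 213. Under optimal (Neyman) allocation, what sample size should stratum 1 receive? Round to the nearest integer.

108

Neyman allocation: n_h = n · N_h S_h / Σ N_i S_i, with n = 213.
  stratum 1: N_h·S_h = 2700·12.92 = 34884.00
  stratum 2: N_h·S_h = 400·9.91 = 3964.00
  stratum 3: N_h·S_h = 1800·16.67 = 30006.00
Σ N_h S_h = 68854.00
n for stratum 1 = 213·34884.00/68854.00 = 107.914 → 108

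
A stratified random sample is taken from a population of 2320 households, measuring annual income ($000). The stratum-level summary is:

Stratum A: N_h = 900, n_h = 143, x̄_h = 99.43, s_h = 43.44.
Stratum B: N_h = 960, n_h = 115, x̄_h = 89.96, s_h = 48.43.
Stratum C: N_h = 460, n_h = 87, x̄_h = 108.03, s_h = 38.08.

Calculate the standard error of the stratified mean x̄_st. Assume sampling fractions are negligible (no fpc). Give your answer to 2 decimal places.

V̂(x̄_st) = Σ W_h² s_h²/n_h, with W_h = N_h/N and N = 2320:
  stratum A: (900/2320)²·43.44²/143 = 1.98588
  stratum B: (960/2320)²·48.43²/115 = 3.49219
  stratum C: (460/2320)²·38.08²/87 = 0.655261
V̂(x̄_st) = 6.13333
SE(x̄_st) = √6.13333 = 2.47656

SE(x̄_st) ≈ 2.48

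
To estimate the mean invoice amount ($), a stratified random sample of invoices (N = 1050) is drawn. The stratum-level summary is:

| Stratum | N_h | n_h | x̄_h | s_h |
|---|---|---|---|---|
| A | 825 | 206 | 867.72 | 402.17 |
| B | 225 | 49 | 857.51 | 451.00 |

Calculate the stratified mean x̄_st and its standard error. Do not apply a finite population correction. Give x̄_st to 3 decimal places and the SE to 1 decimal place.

x̄_st ≈ 865.532, SE ≈ 26.0

x̄_st = Σ W_h x̄_h = (825·867.72 + 225·857.51)/1050 = 865.53214
V̂(x̄_st) = Σ W_h² s_h²/n_h, with W_h = N_h/N and N = 1050:
  stratum A: (825/1050)²·402.17²/206 = 484.709
  stratum B: (225/1050)²·451.00²/49 = 190.609
V̂(x̄_st) = 675.318
SE(x̄_st) = √675.318 = 25.9869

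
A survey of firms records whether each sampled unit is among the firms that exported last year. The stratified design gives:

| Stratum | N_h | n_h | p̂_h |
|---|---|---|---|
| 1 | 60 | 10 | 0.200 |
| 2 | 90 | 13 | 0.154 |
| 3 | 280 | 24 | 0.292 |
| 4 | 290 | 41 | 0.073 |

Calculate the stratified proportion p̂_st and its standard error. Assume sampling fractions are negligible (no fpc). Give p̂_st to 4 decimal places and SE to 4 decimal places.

N = 720; stratum weights W_h = N_h/N.
p̂_st = Σ W_h p̂_h = (60·0.200 + 90·0.154 + 280·0.292 + 290·0.073)/720 = 0.17887
V̂(p̂_st) = Σ W_h² p̂_h(1−p̂_h)/(n_h−1):
  stratum 1: (60/720)²·0.200·0.800/9 = 0.000123457
  stratum 2: (90/720)²·0.154·0.846/12 = 0.000169641
  stratum 3: (280/720)²·0.292·0.708/23 = 0.00135938
  stratum 4: (290/720)²·0.073·0.927/40 = 0.000274457
V̂(p̂_st) = 0.00192693; SE = √V̂ = 0.0438968

p̂_st ≈ 0.1789, SE ≈ 0.0439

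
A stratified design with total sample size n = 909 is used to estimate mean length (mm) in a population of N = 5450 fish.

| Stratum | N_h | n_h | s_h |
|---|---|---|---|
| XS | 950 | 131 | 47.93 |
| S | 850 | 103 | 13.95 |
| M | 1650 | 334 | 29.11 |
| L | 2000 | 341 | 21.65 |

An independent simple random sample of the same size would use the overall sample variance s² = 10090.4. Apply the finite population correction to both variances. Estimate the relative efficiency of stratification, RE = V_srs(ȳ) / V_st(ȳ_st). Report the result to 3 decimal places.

RE ≈ 11.027

V̂(ȳ_st) = Σ W_h² (1 − n_h/N_h) s_h²/n_h, with W_h = N_h/N and N = 5450:
  stratum XS: (950/5450)²·(1 − 131/950)·47.93²/131 = 0.459365
  stratum S: (850/5450)²·(1 − 103/850)·13.95²/103 = 0.0403885
  stratum M: (1650/5450)²·(1 − 334/1650)·29.11²/334 = 0.185475
  stratum L: (2000/5450)²·(1 − 341/2000)·21.65²/341 = 0.153548
V_st = 0.838777
V_srs = (1 − 909/5450)·10090.4/909 = 9.2491
Relative efficiency = V_srs / V_st = 9.2491/0.838777 = 11.0269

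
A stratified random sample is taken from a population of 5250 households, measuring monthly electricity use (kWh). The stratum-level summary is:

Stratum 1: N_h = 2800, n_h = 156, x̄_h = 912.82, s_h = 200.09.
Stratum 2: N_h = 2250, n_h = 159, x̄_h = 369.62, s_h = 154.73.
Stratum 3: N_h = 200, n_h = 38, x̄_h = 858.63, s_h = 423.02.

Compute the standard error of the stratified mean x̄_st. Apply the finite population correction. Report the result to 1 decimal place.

SE(x̄_st) ≈ 10.0

V̂(x̄_st) = Σ W_h² (1 − n_h/N_h) s_h²/n_h, with W_h = N_h/N and N = 5250:
  stratum 1: (2800/5250)²·(1 − 156/2800)·200.09²/156 = 68.933
  stratum 2: (2250/5250)²·(1 − 159/2250)·154.73²/159 = 25.7022
  stratum 3: (200/5250)²·(1 − 38/200)·423.02²/38 = 5.5356
V̂(x̄_st) = 100.171
SE(x̄_st) = √100.171 = 10.0085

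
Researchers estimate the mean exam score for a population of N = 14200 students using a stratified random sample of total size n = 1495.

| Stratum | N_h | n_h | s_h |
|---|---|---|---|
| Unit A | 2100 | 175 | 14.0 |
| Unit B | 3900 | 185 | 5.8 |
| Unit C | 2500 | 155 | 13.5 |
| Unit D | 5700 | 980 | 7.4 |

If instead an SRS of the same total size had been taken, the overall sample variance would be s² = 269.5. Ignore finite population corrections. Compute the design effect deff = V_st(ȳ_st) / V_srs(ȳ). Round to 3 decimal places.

deff ≈ 0.464

V̂(ȳ_st) = Σ W_h² s_h²/n_h, with W_h = N_h/N and N = 14200:
  stratum Unit A: (2100/14200)²·14.0²/175 = 0.0244951
  stratum Unit B: (3900/14200)²·5.8²/185 = 0.0137163
  stratum Unit C: (2500/14200)²·13.5²/155 = 0.0364451
  stratum Unit D: (5700/14200)²·7.4²/980 = 0.00900348
V_st = 0.08366
V_srs = s²/n = 269.5/1495 = 0.180268
deff = V_st / V_srs = 0.08366/0.180268 = 0.4641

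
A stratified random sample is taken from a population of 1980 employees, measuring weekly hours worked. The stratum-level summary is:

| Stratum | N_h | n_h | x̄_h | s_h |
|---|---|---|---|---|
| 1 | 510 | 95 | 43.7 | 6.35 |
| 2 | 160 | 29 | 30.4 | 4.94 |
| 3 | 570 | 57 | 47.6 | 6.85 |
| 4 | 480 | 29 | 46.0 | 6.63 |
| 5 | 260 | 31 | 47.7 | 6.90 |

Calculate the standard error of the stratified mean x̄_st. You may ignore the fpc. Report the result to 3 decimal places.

SE(x̄_st) ≈ 0.466

V̂(x̄_st) = Σ W_h² s_h²/n_h, with W_h = N_h/N and N = 1980:
  stratum 1: (510/1980)²·6.35²/95 = 0.0281601
  stratum 2: (160/1980)²·4.94²/29 = 0.00549497
  stratum 3: (570/1980)²·6.85²/57 = 0.0682222
  stratum 4: (480/1980)²·6.63²/29 = 0.0890802
  stratum 5: (260/1980)²·6.90²/31 = 0.0264821
V̂(x̄_st) = 0.21744
SE(x̄_st) = √0.21744 = 0.466304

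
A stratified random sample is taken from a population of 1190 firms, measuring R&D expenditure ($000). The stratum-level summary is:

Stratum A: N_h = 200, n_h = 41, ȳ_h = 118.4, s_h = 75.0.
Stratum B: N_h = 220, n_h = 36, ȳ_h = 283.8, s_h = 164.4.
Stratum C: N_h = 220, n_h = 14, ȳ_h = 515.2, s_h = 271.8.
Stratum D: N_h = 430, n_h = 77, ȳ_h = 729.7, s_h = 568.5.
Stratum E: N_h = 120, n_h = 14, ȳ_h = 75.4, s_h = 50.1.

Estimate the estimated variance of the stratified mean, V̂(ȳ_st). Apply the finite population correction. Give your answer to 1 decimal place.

V̂(ȳ_st) = Σ W_h² (1 − n_h/N_h) s_h²/n_h, with W_h = N_h/N and N = 1190:
  stratum A: (200/1190)²·(1 − 41/200)·75.0²/41 = 3.08086
  stratum B: (220/1190)²·(1 − 36/220)·164.4²/36 = 21.4609
  stratum C: (220/1190)²·(1 − 14/220)·271.8²/14 = 168.876
  stratum D: (430/1190)²·(1 − 77/430)·568.5²/77 = 449.904
  stratum E: (120/1190)²·(1 − 14/120)·50.1²/14 = 1.61043
V̂(ȳ_st) = 644.931

V̂(ȳ_st) ≈ 644.9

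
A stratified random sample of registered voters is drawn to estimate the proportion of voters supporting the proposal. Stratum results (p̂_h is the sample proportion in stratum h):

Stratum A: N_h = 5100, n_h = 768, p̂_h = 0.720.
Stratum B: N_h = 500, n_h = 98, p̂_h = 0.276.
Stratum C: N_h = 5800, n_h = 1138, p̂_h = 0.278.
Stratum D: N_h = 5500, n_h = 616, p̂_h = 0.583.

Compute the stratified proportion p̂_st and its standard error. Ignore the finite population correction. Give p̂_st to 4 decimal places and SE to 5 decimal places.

N = 16900; stratum weights W_h = N_h/N.
p̂_st = Σ W_h p̂_h = (5100·0.720 + 500·0.276 + 5800·0.278 + 5500·0.583)/16900 = 0.51059
V̂(p̂_st) = Σ W_h² p̂_h(1−p̂_h)/(n_h−1):
  stratum A: (5100/16900)²·0.720·0.280/767 = 2.39366e-05
  stratum B: (500/16900)²·0.276·0.724/97 = 1.80319e-06
  stratum C: (5800/16900)²·0.278·0.722/1137 = 2.07924e-05
  stratum D: (5500/16900)²·0.583·0.417/615 = 4.18679e-05
V̂(p̂_st) = 8.84001e-05; SE = √V̂ = 0.00940213

p̂_st ≈ 0.5106, SE ≈ 0.00940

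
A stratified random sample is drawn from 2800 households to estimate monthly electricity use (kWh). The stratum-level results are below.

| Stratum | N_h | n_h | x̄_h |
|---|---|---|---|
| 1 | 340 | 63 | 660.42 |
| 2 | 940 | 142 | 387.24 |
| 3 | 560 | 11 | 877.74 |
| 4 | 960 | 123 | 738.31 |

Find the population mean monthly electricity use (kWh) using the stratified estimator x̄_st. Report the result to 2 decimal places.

x̄_st ≈ 638.88

N = Σ N_h = 2800. Stratum weights W_h = N_h/N.
x̄_st = (340·660.42 + 940·387.24 + 560·877.74 + 960·738.31) / 2800 = 638.8787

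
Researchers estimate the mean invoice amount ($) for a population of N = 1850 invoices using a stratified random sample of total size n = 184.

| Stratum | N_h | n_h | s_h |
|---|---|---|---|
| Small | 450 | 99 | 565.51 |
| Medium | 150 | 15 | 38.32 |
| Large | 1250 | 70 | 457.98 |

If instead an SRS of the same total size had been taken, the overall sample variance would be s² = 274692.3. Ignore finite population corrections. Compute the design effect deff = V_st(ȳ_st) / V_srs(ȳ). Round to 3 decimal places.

deff ≈ 1.045

V̂(ȳ_st) = Σ W_h² s_h²/n_h, with W_h = N_h/N and N = 1850:
  stratum Small: (450/1850)²·565.51²/99 = 191.129
  stratum Medium: (150/1850)²·38.32²/15 = 0.643574
  stratum Large: (1250/1850)²·457.98²/70 = 1367.95
V_st = 1559.73
V_srs = s²/n = 274692.3/184 = 1492.89
deff = V_st / V_srs = 1559.73/1492.89 = 1.0448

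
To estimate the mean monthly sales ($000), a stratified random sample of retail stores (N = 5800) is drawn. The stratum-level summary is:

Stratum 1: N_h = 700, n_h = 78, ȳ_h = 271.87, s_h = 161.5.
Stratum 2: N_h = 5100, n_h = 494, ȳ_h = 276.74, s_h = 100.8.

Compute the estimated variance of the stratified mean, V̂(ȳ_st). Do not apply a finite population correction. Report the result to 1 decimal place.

V̂(ȳ_st) = Σ W_h² s_h²/n_h, with W_h = N_h/N and N = 5800:
  stratum 1: (700/5800)²·161.5²/78 = 4.87069
  stratum 2: (5100/5800)²·100.8²/494 = 15.903
V̂(ȳ_st) = 20.7737

V̂(ȳ_st) ≈ 20.8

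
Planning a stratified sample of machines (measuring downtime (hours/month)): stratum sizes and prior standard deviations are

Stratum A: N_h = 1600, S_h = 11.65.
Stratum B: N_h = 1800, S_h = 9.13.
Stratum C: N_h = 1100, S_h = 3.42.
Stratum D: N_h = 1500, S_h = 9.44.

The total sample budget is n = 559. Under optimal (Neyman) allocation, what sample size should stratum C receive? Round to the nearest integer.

Neyman allocation: n_h = n · N_h S_h / Σ N_i S_i, with n = 559.
  stratum A: N_h·S_h = 1600·11.65 = 18640.00
  stratum B: N_h·S_h = 1800·9.13 = 16434.00
  stratum C: N_h·S_h = 1100·3.42 = 3762.00
  stratum D: N_h·S_h = 1500·9.44 = 14160.00
Σ N_h S_h = 52996.00
n for stratum C = 559·3762.00/52996.00 = 39.681 → 40

40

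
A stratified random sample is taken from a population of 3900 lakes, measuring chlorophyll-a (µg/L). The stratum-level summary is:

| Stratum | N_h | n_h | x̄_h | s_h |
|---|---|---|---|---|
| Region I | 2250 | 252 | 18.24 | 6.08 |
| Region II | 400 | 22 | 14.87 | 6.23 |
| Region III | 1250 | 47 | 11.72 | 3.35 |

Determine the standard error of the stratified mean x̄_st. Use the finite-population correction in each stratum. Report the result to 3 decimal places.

V̂(x̄_st) = Σ W_h² (1 − n_h/N_h) s_h²/n_h, with W_h = N_h/N and N = 3900:
  stratum Region I: (2250/3900)²·(1 − 252/2250)·6.08²/252 = 0.0433566
  stratum Region II: (400/3900)²·(1 − 22/400)·6.23²/22 = 0.0175378
  stratum Region III: (1250/3900)²·(1 − 47/1250)·3.35²/47 = 0.0236069
V̂(x̄_st) = 0.0845013
SE(x̄_st) = √0.0845013 = 0.290691

SE(x̄_st) ≈ 0.291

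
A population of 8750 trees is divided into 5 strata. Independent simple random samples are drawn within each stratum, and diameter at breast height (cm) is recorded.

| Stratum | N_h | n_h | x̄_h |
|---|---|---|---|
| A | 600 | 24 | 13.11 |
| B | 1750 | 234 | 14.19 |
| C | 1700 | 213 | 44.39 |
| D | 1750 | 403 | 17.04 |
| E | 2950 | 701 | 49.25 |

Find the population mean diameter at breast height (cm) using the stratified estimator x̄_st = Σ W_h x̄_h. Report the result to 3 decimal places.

N = Σ N_h = 8750. Stratum weights W_h = N_h/N.
x̄_st = (600·13.11 + 1750·14.19 + 1700·44.39 + 1750·17.04 + 2950·49.25) / 8750 = 32.37360

x̄_st ≈ 32.374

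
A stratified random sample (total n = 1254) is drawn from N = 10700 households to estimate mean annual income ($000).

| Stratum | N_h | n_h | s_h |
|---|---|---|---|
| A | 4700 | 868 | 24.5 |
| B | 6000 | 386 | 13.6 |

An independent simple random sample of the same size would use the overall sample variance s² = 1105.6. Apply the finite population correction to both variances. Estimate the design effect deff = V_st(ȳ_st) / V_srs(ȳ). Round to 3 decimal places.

deff ≈ 0.321

V̂(ȳ_st) = Σ W_h² (1 − n_h/N_h) s_h²/n_h, with W_h = N_h/N and N = 10700:
  stratum A: (4700/10700)²·(1 − 868/4700)·24.5²/868 = 0.108785
  stratum B: (6000/10700)²·(1 − 386/6000)·13.6²/386 = 0.140976
V_st = 0.249761
V_srs = (1 − 1254/10700)·1105.6/1254 = 0.778332
deff = V_st / V_srs = 0.249761/0.778332 = 0.3209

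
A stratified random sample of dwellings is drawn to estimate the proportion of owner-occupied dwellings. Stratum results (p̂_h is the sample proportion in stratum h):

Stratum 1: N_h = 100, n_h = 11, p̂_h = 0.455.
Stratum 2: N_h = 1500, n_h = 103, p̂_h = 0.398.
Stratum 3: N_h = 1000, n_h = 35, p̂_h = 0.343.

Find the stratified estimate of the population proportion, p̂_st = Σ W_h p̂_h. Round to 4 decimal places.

N = 2600; stratum weights W_h = N_h/N.
p̂_st = Σ W_h p̂_h = (100·0.455 + 1500·0.398 + 1000·0.343)/2600 = 0.37904

p̂_st ≈ 0.3790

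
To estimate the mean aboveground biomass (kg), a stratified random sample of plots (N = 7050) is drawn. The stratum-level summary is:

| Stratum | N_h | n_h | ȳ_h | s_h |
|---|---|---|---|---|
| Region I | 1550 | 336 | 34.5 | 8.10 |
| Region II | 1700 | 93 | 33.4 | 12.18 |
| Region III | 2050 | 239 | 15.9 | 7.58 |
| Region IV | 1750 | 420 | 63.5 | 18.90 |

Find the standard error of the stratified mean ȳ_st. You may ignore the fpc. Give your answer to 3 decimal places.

SE(ȳ_st) ≈ 0.418

V̂(ȳ_st) = Σ W_h² s_h²/n_h, with W_h = N_h/N and N = 7050:
  stratum Region I: (1550/7050)²·8.10²/336 = 0.00943878
  stratum Region II: (1700/7050)²·12.18²/93 = 0.0927537
  stratum Region III: (2050/7050)²·7.58²/239 = 0.0203268
  stratum Region IV: (1750/7050)²·18.90²/420 = 0.0524049
V̂(ȳ_st) = 0.174924
SE(ȳ_st) = √0.174924 = 0.418239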